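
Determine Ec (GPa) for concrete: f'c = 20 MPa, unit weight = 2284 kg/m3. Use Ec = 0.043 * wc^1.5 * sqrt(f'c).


Ec = 0.043 * 2284^1.5 * sqrt(20) / 1000
= 20.99 GPa

20.99


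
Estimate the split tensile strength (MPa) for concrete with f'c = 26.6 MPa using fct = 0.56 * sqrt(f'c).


fct = 0.56 * sqrt(26.6)
= 0.56 * 5.158
= 2.888 MPa

2.888


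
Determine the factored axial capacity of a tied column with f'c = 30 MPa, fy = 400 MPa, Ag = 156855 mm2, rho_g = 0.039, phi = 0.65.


Ast = rho * Ag = 0.039 * 156855 = 6117.345 mm2
phi*Pn = 0.65 * 0.80 * (0.85 * 30 * (156855 - 6117.345) + 400 * 6117.345) / 1000
= 3271.19 kN

3271.19


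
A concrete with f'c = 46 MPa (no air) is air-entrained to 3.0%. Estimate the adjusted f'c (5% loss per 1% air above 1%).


Strength loss = (3.0 - 1) * 5 = 10.0%
f'c = 46 * (1 - 10.0/100)
= 41.4 MPa

41.4


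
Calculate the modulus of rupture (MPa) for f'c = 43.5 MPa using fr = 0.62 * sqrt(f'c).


fr = 0.62 * sqrt(43.5)
= 4.089 MPa

4.089


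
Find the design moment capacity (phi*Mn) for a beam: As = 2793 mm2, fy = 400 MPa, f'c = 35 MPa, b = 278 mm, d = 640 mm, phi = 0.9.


a = As * fy / (0.85 * f'c * b)
= 2793 * 400 / (0.85 * 35 * 278)
= 135.0825 mm
Mn = As * fy * (d - a/2) / 10^6
= 639.5509 kN-m
phi*Mn = 0.9 * 639.5509 = 575.6 kN-m

575.6


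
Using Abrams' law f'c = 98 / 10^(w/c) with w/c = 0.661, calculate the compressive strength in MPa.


f'c = 98 / 10^0.661
= 98 / 4.581
= 21.39 MPa

21.39


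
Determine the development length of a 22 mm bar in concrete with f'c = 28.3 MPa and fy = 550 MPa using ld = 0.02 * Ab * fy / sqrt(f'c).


Ab = pi * 22^2 / 4 = 380.133 mm2
ld = 0.02 * 380.133 * 550 / sqrt(28.3)
= 786.0 mm

786.0


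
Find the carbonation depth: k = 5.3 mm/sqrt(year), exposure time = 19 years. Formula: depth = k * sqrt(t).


depth = k * sqrt(t)
= 5.3 * sqrt(19)
= 23.1 mm

23.1


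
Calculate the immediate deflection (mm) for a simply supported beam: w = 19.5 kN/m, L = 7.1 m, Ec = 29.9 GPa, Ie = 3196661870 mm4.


Convert: L = 7.1 m = 7100 mm, Ec = 29.9 GPa = 29900 MPa
delta = 5 * 19.5 * 7100^4 / (384 * 29900 * 3196661870)
= 6.75 mm

6.75


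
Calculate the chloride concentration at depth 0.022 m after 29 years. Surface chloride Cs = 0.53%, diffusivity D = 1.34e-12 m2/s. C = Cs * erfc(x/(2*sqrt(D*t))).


t_seconds = 29 * 365.25 * 24 * 3600 = 915170400.0 s
arg = 0.022 / (2 * sqrt(1.34e-12 * 915170400.0))
= 0.3141
erfc(0.3141) = 0.6569
C = 0.53 * 0.6569 = 0.3481%

0.3481


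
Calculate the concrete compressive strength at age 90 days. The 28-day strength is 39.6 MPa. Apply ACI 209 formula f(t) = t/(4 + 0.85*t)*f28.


f(90) = 90 / (4 + 0.85 * 90) * 39.6
= 90 / 80.5 * 39.6
= 44.27 MPa

44.27


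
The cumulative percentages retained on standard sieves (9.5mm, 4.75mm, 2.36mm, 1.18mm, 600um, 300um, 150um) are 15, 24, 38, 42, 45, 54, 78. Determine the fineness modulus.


FM = sum(cumulative % retained) / 100
= 296 / 100
= 2.96

2.96


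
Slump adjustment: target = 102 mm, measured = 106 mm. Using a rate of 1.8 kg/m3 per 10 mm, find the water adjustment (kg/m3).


Difference = 102 - 106 = -4 mm
Water adjustment = -4 * 1.8 / 10 = -0.7 kg/m3

-0.7


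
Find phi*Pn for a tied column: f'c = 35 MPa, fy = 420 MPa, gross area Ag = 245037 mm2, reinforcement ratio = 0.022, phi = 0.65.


Ast = rho * Ag = 0.022 * 245037 = 5390.814 mm2
phi*Pn = 0.65 * 0.80 * (0.85 * 35 * (245037 - 5390.814) + 420 * 5390.814) / 1000
= 4884.68 kN

4884.68


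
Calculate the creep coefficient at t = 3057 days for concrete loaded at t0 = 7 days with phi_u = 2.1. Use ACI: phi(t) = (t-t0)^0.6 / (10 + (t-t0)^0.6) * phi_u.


dt = 3057 - 7 = 3050
phi = 3050^0.6 / (10 + 3050^0.6) * 2.1
= 1.942

1.942


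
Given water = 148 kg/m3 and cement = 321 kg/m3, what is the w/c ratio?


w/c = water / cement
w/c = 148 / 321 = 0.461

0.461


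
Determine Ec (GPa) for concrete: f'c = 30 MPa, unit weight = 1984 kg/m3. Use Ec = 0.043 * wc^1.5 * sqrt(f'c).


Ec = 0.043 * 1984^1.5 * sqrt(30) / 1000
= 20.81 GPa

20.81


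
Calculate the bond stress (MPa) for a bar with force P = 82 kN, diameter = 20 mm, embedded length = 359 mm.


u = P / (pi * db * ld)
= 82 * 1000 / (pi * 20 * 359)
= 3.635 MPa

3.635


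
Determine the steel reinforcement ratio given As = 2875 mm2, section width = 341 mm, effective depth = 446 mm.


rho = As / (b * d)
= 2875 / (341 * 446)
= 0.0189

0.0189


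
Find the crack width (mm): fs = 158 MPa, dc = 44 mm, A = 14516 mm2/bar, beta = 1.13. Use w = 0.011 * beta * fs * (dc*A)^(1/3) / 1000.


w = 0.011 * beta * fs * (dc * A)^(1/3) / 1000
= 0.011 * 1.13 * 158 * (44 * 14516)^(1/3) / 1000
= 0.169 mm

0.169


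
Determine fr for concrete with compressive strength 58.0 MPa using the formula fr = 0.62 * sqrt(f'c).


fr = 0.62 * sqrt(58.0)
= 4.722 MPa

4.722


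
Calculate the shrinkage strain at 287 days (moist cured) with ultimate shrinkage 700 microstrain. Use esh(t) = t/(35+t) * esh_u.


esh(287) = 287 / (35 + 287) * 700
= 287 / 322 * 700
= 623.9 microstrain

623.9


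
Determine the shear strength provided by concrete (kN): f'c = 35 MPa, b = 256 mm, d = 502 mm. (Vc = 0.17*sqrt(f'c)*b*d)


Vc = 0.17 * sqrt(35) * 256 * 502 / 1000
= 129.25 kN

129.25


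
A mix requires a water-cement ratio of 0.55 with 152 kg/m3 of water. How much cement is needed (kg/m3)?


Cement = water / (w/c)
= 152 / 0.55
= 276.4 kg/m3

276.4


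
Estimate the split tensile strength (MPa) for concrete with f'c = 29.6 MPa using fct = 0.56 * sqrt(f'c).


fct = 0.56 * sqrt(29.6)
= 0.56 * 5.441
= 3.047 MPa

3.047


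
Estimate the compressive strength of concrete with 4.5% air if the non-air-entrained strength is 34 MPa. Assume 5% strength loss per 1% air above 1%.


Strength loss = (4.5 - 1) * 5 = 17.5%
f'c = 34 * (1 - 17.5/100)
= 28.05 MPa

28.05


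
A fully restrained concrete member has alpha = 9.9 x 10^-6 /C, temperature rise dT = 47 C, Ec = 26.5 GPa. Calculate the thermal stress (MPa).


sigma = alpha * dT * Ec
= 9.9e-6 * 47 * 26.5 * 1000
= 12.33 MPa

12.33


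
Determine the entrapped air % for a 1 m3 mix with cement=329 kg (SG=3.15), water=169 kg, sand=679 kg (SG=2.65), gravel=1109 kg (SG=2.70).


Vol cement = 329 / (3.15 * 1000) = 0.104444 m3
Vol water = 169 / 1000 = 0.169 m3
Vol sand = 679 / (2.65 * 1000) = 0.256226 m3
Vol gravel = 1109 / (2.70 * 1000) = 0.410741 m3
Total solid + water volume = 0.940412 m3
Air = (1 - 0.940412) * 100 = 5.96%

5.96


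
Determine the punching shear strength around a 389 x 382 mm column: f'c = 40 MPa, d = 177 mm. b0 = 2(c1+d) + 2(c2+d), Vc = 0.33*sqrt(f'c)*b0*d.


b0 = 2*(389 + 177) + 2*(382 + 177) = 2250 mm
Vc = 0.33 * sqrt(40) * 2250 * 177 / 1000
= 831.19 kN

831.19


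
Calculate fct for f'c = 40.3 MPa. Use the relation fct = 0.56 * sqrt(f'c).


fct = 0.56 * sqrt(40.3)
= 0.56 * 6.348
= 3.555 MPa

3.555


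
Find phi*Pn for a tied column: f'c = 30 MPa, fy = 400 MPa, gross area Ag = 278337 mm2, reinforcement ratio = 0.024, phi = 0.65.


Ast = rho * Ag = 0.024 * 278337 = 6680.088 mm2
phi*Pn = 0.65 * 0.80 * (0.85 * 30 * (278337 - 6680.088) + 400 * 6680.088) / 1000
= 4991.63 kN

4991.63


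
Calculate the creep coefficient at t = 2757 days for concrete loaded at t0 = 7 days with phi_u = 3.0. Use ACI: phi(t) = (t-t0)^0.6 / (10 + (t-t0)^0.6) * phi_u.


dt = 2757 - 7 = 2750
phi = 2750^0.6 / (10 + 2750^0.6) * 3.0
= 2.761

2.761


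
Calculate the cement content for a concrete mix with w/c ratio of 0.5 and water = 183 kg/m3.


Cement = water / (w/c)
= 183 / 0.5
= 366.0 kg/m3

366.0


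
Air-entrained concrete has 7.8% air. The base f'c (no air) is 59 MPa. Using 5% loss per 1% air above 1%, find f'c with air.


Strength loss = (7.8 - 1) * 5 = 34.0%
f'c = 59 * (1 - 34.0/100)
= 38.94 MPa

38.94


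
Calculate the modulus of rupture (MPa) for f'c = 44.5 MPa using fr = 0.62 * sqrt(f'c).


fr = 0.62 * sqrt(44.5)
= 4.136 MPa

4.136


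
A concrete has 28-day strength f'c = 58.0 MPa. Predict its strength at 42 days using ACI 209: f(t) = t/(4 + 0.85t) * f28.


f(42) = 42 / (4 + 0.85 * 42) * 58.0
= 42 / 39.7 * 58.0
= 61.36 MPa

61.36


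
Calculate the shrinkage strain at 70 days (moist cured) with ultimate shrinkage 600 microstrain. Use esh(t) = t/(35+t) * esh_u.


esh(70) = 70 / (35 + 70) * 600
= 70 / 105 * 600
= 400.0 microstrain

400.0


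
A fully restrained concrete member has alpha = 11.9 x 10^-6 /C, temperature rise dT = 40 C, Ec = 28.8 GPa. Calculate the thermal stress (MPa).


sigma = alpha * dT * Ec
= 11.9e-6 * 40 * 28.8 * 1000
= 13.709 MPa

13.709


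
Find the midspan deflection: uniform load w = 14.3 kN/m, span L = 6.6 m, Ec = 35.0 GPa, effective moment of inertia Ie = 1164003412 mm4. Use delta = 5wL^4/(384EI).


Convert: L = 6.6 m = 6600 mm, Ec = 35.0 GPa = 35000 MPa
delta = 5 * 14.3 * 6600^4 / (384 * 35000 * 1164003412)
= 8.67 mm

8.67


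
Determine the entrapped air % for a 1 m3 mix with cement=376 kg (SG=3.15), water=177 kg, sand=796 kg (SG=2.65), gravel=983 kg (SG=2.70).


Vol cement = 376 / (3.15 * 1000) = 0.119365 m3
Vol water = 177 / 1000 = 0.177 m3
Vol sand = 796 / (2.65 * 1000) = 0.300377 m3
Vol gravel = 983 / (2.70 * 1000) = 0.364074 m3
Total solid + water volume = 0.960817 m3
Air = (1 - 0.960817) * 100 = 3.92%

3.92


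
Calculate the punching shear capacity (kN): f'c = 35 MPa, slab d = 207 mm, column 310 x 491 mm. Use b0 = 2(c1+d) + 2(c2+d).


b0 = 2*(310 + 207) + 2*(491 + 207) = 2430 mm
Vc = 0.33 * sqrt(35) * 2430 * 207 / 1000
= 982.03 kN

982.03


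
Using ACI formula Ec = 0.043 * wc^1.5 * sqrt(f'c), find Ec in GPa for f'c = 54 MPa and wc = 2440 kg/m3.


Ec = 0.043 * 2440^1.5 * sqrt(54) / 1000
= 38.08 GPa

38.08


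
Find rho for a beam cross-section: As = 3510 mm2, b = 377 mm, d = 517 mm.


rho = As / (b * d)
= 3510 / (377 * 517)
= 0.018

0.018


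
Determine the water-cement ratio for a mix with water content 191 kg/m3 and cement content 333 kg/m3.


w/c = water / cement
w/c = 191 / 333 = 0.574

0.574


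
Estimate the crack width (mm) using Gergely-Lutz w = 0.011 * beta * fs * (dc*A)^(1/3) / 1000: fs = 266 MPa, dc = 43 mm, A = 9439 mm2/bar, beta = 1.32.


w = 0.011 * beta * fs * (dc * A)^(1/3) / 1000
= 0.011 * 1.32 * 266 * (43 * 9439)^(1/3) / 1000
= 0.286 mm

0.286


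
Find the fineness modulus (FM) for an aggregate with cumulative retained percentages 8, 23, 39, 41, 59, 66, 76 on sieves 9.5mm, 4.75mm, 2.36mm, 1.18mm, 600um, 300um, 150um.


FM = sum(cumulative % retained) / 100
= 312 / 100
= 3.12

3.12


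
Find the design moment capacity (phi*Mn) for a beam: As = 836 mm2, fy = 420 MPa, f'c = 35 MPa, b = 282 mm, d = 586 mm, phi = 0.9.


a = As * fy / (0.85 * f'c * b)
= 836 * 420 / (0.85 * 35 * 282)
= 41.8523 mm
Mn = As * fy * (d - a/2) / 10^6
= 198.4087 kN-m
phi*Mn = 0.9 * 198.4087 = 178.57 kN-m

178.57


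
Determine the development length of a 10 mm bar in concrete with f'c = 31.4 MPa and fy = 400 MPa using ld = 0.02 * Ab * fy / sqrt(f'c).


Ab = pi * 10^2 / 4 = 78.54 mm2
ld = 0.02 * 78.54 * 400 / sqrt(31.4)
= 112.1 mm

112.1


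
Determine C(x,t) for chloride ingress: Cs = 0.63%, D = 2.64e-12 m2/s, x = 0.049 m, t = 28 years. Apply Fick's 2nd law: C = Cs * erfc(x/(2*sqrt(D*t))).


t_seconds = 28 * 365.25 * 24 * 3600 = 883612800.0 s
arg = 0.049 / (2 * sqrt(2.64e-12 * 883612800.0))
= 0.5073
erfc(0.5073) = 0.4731
C = 0.63 * 0.4731 = 0.2981%

0.2981


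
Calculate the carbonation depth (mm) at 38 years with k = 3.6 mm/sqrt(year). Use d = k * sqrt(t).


depth = k * sqrt(t)
= 3.6 * sqrt(38)
= 22.19 mm

22.19


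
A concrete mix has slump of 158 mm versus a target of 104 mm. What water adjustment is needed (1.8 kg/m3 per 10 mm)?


Difference = 104 - 158 = -54 mm
Water adjustment = -54 * 1.8 / 10 = -9.7 kg/m3

-9.7


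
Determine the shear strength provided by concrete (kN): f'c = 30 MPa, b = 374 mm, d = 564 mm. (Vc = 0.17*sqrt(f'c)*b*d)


Vc = 0.17 * sqrt(30) * 374 * 564 / 1000
= 196.41 kN

196.41


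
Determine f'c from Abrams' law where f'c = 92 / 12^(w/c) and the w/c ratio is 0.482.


f'c = 92 / 12^0.482
= 92 / 3.313
= 27.77 MPa

27.77


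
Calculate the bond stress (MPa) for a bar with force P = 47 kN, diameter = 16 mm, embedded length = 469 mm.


u = P / (pi * db * ld)
= 47 * 1000 / (pi * 16 * 469)
= 1.994 MPa

1.994


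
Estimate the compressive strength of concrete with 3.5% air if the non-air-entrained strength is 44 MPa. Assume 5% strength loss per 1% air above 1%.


Strength loss = (3.5 - 1) * 5 = 12.5%
f'c = 44 * (1 - 12.5/100)
= 38.5 MPa

38.5


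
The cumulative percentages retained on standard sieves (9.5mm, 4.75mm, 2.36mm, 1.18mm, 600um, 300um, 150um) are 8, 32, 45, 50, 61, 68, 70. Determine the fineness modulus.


FM = sum(cumulative % retained) / 100
= 334 / 100
= 3.34

3.34


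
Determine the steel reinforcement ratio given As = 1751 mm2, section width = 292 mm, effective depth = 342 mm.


rho = As / (b * d)
= 1751 / (292 * 342)
= 0.0175

0.0175


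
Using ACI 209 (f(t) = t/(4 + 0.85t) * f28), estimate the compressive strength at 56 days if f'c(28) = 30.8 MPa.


f(56) = 56 / (4 + 0.85 * 56) * 30.8
= 56 / 51.6 * 30.8
= 33.43 MPa

33.43


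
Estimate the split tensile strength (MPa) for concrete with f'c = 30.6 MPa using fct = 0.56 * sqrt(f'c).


fct = 0.56 * sqrt(30.6)
= 0.56 * 5.532
= 3.098 MPa

3.098


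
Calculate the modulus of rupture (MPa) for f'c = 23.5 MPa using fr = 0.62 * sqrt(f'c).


fr = 0.62 * sqrt(23.5)
= 3.006 MPa

3.006


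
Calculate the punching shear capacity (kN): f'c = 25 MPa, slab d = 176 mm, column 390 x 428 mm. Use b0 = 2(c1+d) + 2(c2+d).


b0 = 2*(390 + 176) + 2*(428 + 176) = 2340 mm
Vc = 0.33 * sqrt(25) * 2340 * 176 / 1000
= 679.54 kN

679.54


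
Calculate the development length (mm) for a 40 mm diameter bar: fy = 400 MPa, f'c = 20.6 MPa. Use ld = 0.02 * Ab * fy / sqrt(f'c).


Ab = pi * 40^2 / 4 = 1256.637 mm2
ld = 0.02 * 1256.637 * 400 / sqrt(20.6)
= 2215.0 mm

2215.0


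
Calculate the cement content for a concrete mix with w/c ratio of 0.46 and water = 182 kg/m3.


Cement = water / (w/c)
= 182 / 0.46
= 395.7 kg/m3

395.7


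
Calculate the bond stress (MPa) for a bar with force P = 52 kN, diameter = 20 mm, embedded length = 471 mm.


u = P / (pi * db * ld)
= 52 * 1000 / (pi * 20 * 471)
= 1.757 MPa

1.757


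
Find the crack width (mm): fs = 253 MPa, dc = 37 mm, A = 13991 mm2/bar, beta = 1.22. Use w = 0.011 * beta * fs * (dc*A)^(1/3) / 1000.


w = 0.011 * beta * fs * (dc * A)^(1/3) / 1000
= 0.011 * 1.22 * 253 * (37 * 13991)^(1/3) / 1000
= 0.273 mm

0.273


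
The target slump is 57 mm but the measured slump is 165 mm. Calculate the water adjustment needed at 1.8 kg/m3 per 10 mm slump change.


Difference = 57 - 165 = -108 mm
Water adjustment = -108 * 1.8 / 10 = -19.4 kg/m3

-19.4


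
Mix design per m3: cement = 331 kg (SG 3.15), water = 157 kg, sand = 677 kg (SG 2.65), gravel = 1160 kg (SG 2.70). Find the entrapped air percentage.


Vol cement = 331 / (3.15 * 1000) = 0.105079 m3
Vol water = 157 / 1000 = 0.157 m3
Vol sand = 677 / (2.65 * 1000) = 0.255472 m3
Vol gravel = 1160 / (2.70 * 1000) = 0.42963 m3
Total solid + water volume = 0.947181 m3
Air = (1 - 0.947181) * 100 = 5.28%

5.28


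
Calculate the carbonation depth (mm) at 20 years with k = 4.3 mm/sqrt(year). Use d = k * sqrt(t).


depth = k * sqrt(t)
= 4.3 * sqrt(20)
= 19.23 mm

19.23


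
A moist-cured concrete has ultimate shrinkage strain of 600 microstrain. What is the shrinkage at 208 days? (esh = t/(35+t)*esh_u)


esh(208) = 208 / (35 + 208) * 600
= 208 / 243 * 600
= 513.6 microstrain

513.6


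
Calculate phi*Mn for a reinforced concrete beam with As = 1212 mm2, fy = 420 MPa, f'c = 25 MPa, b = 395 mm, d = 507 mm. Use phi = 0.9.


a = As * fy / (0.85 * f'c * b)
= 1212 * 420 / (0.85 * 25 * 395)
= 60.6451 mm
Mn = As * fy * (d - a/2) / 10^6
= 242.6479 kN-m
phi*Mn = 0.9 * 242.6479 = 218.38 kN-m

218.38


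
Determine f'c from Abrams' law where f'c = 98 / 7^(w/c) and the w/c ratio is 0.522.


f'c = 98 / 7^0.522
= 98 / 2.761
= 35.49 MPa

35.49


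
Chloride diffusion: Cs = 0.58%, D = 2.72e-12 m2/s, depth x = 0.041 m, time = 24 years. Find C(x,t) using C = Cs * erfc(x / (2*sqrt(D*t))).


t_seconds = 24 * 365.25 * 24 * 3600 = 757382400.0 s
arg = 0.041 / (2 * sqrt(2.72e-12 * 757382400.0))
= 0.4517
erfc(0.4517) = 0.523
C = 0.58 * 0.523 = 0.3033%

0.3033


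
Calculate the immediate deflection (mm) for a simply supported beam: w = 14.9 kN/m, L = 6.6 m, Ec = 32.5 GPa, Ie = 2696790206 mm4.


Convert: L = 6.6 m = 6600 mm, Ec = 32.5 GPa = 32500 MPa
delta = 5 * 14.9 * 6600^4 / (384 * 32500 * 2696790206)
= 4.2 mm

4.2


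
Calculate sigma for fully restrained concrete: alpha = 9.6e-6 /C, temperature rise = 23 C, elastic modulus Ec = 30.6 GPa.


sigma = alpha * dT * Ec
= 9.6e-6 * 23 * 30.6 * 1000
= 6.756 MPa

6.756


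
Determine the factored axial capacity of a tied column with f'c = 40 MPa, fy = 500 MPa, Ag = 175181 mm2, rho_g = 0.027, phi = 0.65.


Ast = rho * Ag = 0.027 * 175181 = 4729.887 mm2
phi*Pn = 0.65 * 0.80 * (0.85 * 40 * (175181 - 4729.887) + 500 * 4729.887) / 1000
= 4243.35 kN

4243.35


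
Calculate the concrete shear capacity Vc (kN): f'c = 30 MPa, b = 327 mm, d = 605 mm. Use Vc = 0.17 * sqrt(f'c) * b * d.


Vc = 0.17 * sqrt(30) * 327 * 605 / 1000
= 184.21 kN

184.21


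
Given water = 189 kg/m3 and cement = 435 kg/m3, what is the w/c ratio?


w/c = water / cement
w/c = 189 / 435 = 0.434

0.434


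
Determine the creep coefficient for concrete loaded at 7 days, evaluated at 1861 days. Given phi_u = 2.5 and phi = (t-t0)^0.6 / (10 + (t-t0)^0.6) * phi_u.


dt = 1861 - 7 = 1854
phi = 1854^0.6 / (10 + 1854^0.6) * 2.5
= 2.253

2.253


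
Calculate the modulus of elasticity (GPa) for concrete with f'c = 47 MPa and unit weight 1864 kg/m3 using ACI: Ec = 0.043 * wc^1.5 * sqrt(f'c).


Ec = 0.043 * 1864^1.5 * sqrt(47) / 1000
= 23.72 GPa

23.72


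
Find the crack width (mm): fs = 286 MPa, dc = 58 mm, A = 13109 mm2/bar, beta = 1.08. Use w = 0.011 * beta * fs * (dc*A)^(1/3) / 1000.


w = 0.011 * beta * fs * (dc * A)^(1/3) / 1000
= 0.011 * 1.08 * 286 * (58 * 13109)^(1/3) / 1000
= 0.31 mm

0.31


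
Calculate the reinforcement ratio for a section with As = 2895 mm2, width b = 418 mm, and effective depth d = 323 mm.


rho = As / (b * d)
= 2895 / (418 * 323)
= 0.0214

0.0214


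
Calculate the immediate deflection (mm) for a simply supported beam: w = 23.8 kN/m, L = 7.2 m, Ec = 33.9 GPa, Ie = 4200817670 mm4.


Convert: L = 7.2 m = 7200 mm, Ec = 33.9 GPa = 33900 MPa
delta = 5 * 23.8 * 7200^4 / (384 * 33900 * 4200817670)
= 5.85 mm

5.85


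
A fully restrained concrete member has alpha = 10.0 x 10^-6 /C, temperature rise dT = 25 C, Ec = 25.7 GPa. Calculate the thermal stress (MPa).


sigma = alpha * dT * Ec
= 10.0e-6 * 25 * 25.7 * 1000
= 6.425 MPa

6.425


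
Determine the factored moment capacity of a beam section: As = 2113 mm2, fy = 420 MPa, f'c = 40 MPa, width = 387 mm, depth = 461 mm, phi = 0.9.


a = As * fy / (0.85 * f'c * b)
= 2113 * 420 / (0.85 * 40 * 387)
= 67.4464 mm
Mn = As * fy * (d - a/2) / 10^6
= 379.1911 kN-m
phi*Mn = 0.9 * 379.1911 = 341.27 kN-m

341.27


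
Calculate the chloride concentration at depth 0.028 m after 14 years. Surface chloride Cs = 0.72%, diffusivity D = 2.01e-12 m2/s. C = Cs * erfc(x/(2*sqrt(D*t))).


t_seconds = 14 * 365.25 * 24 * 3600 = 441806400.0 s
arg = 0.028 / (2 * sqrt(2.01e-12 * 441806400.0))
= 0.4698
erfc(0.4698) = 0.5064
C = 0.72 * 0.5064 = 0.3646%

0.3646


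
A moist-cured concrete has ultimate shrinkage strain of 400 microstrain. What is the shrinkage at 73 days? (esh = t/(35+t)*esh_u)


esh(73) = 73 / (35 + 73) * 400
= 73 / 108 * 400
= 270.4 microstrain

270.4


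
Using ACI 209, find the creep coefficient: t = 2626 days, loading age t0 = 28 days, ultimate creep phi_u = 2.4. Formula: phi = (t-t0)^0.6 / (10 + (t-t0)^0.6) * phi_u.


dt = 2626 - 28 = 2598
phi = 2598^0.6 / (10 + 2598^0.6) * 2.4
= 2.203

2.203


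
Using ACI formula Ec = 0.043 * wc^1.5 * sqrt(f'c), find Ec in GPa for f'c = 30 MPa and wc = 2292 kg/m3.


Ec = 0.043 * 2292^1.5 * sqrt(30) / 1000
= 25.84 GPa

25.84


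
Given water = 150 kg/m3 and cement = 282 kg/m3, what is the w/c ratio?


w/c = water / cement
w/c = 150 / 282 = 0.532

0.532


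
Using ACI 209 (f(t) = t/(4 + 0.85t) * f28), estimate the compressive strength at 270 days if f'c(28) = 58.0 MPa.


f(270) = 270 / (4 + 0.85 * 270) * 58.0
= 270 / 233.5 * 58.0
= 67.07 MPa

67.07


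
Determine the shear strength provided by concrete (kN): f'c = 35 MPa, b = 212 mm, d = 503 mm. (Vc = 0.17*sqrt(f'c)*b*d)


Vc = 0.17 * sqrt(35) * 212 * 503 / 1000
= 107.25 kN

107.25


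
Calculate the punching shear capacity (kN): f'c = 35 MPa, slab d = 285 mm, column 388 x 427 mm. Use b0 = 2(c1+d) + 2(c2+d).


b0 = 2*(388 + 285) + 2*(427 + 285) = 2770 mm
Vc = 0.33 * sqrt(35) * 2770 * 285 / 1000
= 1541.25 kN

1541.25


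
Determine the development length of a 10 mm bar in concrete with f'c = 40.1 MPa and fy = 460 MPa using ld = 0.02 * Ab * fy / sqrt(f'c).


Ab = pi * 10^2 / 4 = 78.54 mm2
ld = 0.02 * 78.54 * 460 / sqrt(40.1)
= 114.1 mm

114.1


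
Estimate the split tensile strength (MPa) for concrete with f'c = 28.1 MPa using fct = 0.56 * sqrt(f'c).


fct = 0.56 * sqrt(28.1)
= 0.56 * 5.301
= 2.969 MPa

2.969


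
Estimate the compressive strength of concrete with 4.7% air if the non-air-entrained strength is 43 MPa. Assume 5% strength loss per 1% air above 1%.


Strength loss = (4.7 - 1) * 5 = 18.5%
f'c = 43 * (1 - 18.5/100)
= 35.04 MPa

35.04


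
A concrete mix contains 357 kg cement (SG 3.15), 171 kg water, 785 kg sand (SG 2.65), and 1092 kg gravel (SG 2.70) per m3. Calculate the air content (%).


Vol cement = 357 / (3.15 * 1000) = 0.113333 m3
Vol water = 171 / 1000 = 0.171 m3
Vol sand = 785 / (2.65 * 1000) = 0.296226 m3
Vol gravel = 1092 / (2.70 * 1000) = 0.404444 m3
Total solid + water volume = 0.985004 m3
Air = (1 - 0.985004) * 100 = 1.5%

1.5


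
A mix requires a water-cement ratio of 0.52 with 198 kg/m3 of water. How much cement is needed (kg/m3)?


Cement = water / (w/c)
= 198 / 0.52
= 380.8 kg/m3

380.8


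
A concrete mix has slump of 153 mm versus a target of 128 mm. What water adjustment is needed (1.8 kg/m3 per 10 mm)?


Difference = 128 - 153 = -25 mm
Water adjustment = -25 * 1.8 / 10 = -4.5 kg/m3

-4.5


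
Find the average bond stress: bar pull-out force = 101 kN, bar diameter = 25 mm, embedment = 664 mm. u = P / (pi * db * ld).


u = P / (pi * db * ld)
= 101 * 1000 / (pi * 25 * 664)
= 1.937 MPa

1.937


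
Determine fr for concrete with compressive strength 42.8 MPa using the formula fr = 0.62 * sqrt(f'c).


fr = 0.62 * sqrt(42.8)
= 4.056 MPa

4.056


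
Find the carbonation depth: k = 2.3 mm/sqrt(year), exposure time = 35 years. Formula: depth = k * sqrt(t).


depth = k * sqrt(t)
= 2.3 * sqrt(35)
= 13.61 mm

13.61


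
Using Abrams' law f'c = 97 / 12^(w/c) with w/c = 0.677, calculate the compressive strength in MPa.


f'c = 97 / 12^0.677
= 97 / 5.378
= 18.04 MPa

18.04


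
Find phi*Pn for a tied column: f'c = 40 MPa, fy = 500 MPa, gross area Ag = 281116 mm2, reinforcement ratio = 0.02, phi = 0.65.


Ast = rho * Ag = 0.02 * 281116 = 5622.32 mm2
phi*Pn = 0.65 * 0.80 * (0.85 * 40 * (281116 - 5622.32) + 500 * 5622.32) / 1000
= 6332.53 kN

6332.53


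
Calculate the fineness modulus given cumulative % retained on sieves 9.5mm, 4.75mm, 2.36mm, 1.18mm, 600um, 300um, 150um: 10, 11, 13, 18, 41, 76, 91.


FM = sum(cumulative % retained) / 100
= 260 / 100
= 2.6

2.6


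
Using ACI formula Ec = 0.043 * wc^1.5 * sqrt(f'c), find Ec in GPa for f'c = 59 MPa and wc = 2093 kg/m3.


Ec = 0.043 * 2093^1.5 * sqrt(59) / 1000
= 31.63 GPa

31.63


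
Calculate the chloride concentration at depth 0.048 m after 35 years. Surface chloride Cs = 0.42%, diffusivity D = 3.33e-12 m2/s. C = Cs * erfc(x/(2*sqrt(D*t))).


t_seconds = 35 * 365.25 * 24 * 3600 = 1104516000.0 s
arg = 0.048 / (2 * sqrt(3.33e-12 * 1104516000.0))
= 0.3957
erfc(0.3957) = 0.5757
C = 0.42 * 0.5757 = 0.2418%

0.2418


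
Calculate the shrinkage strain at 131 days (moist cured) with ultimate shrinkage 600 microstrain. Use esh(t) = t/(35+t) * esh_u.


esh(131) = 131 / (35 + 131) * 600
= 131 / 166 * 600
= 473.5 microstrain

473.5


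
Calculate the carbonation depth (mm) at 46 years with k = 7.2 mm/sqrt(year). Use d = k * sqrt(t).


depth = k * sqrt(t)
= 7.2 * sqrt(46)
= 48.83 mm

48.83


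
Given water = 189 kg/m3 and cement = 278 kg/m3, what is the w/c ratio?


w/c = water / cement
w/c = 189 / 278 = 0.68

0.68


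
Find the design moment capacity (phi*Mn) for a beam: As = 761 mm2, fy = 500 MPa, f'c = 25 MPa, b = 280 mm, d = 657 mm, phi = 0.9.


a = As * fy / (0.85 * f'c * b)
= 761 * 500 / (0.85 * 25 * 280)
= 63.9496 mm
Mn = As * fy * (d - a/2) / 10^6
= 237.8221 kN-m
phi*Mn = 0.9 * 237.8221 = 214.04 kN-m

214.04


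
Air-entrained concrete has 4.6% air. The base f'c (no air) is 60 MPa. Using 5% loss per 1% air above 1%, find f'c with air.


Strength loss = (4.6 - 1) * 5 = 18.0%
f'c = 60 * (1 - 18.0/100)
= 49.2 MPa

49.2


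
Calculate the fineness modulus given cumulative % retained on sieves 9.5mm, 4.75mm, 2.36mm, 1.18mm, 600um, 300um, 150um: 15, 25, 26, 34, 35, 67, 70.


FM = sum(cumulative % retained) / 100
= 272 / 100
= 2.72

2.72


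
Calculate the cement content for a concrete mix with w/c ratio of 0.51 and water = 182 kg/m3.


Cement = water / (w/c)
= 182 / 0.51
= 356.9 kg/m3

356.9


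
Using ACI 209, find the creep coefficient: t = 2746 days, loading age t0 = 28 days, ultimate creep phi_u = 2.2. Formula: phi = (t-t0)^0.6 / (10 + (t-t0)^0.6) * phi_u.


dt = 2746 - 28 = 2718
phi = 2718^0.6 / (10 + 2718^0.6) * 2.2
= 2.024

2.024


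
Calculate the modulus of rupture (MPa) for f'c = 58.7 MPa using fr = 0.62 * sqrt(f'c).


fr = 0.62 * sqrt(58.7)
= 4.75 MPa

4.75


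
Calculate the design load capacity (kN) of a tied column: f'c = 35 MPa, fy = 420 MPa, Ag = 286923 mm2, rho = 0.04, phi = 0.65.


Ast = rho * Ag = 0.04 * 286923 = 11476.92 mm2
phi*Pn = 0.65 * 0.80 * (0.85 * 35 * (286923 - 11476.92) + 420 * 11476.92) / 1000
= 6767.71 kN

6767.71


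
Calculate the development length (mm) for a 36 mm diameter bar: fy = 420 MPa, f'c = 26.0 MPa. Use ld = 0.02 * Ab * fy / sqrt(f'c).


Ab = pi * 36^2 / 4 = 1017.876 mm2
ld = 0.02 * 1017.876 * 420 / sqrt(26.0)
= 1676.8 mm

1676.8


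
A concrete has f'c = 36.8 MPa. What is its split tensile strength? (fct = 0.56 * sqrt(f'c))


fct = 0.56 * sqrt(36.8)
= 0.56 * 6.066
= 3.397 MPa

3.397


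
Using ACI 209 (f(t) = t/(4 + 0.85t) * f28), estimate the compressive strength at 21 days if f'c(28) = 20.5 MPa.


f(21) = 21 / (4 + 0.85 * 21) * 20.5
= 21 / 21.85 * 20.5
= 19.7 MPa

19.7


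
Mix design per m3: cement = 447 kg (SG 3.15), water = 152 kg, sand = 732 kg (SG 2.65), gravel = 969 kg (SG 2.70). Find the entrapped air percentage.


Vol cement = 447 / (3.15 * 1000) = 0.141905 m3
Vol water = 152 / 1000 = 0.152 m3
Vol sand = 732 / (2.65 * 1000) = 0.276226 m3
Vol gravel = 969 / (2.70 * 1000) = 0.358889 m3
Total solid + water volume = 0.92902 m3
Air = (1 - 0.92902) * 100 = 7.1%

7.1


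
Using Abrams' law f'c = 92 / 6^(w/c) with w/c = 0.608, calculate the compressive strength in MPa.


f'c = 92 / 6^0.608
= 92 / 2.972
= 30.95 MPa

30.95


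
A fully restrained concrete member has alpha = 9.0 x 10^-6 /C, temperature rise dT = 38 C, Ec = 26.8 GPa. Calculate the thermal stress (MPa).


sigma = alpha * dT * Ec
= 9.0e-6 * 38 * 26.8 * 1000
= 9.166 MPa

9.166


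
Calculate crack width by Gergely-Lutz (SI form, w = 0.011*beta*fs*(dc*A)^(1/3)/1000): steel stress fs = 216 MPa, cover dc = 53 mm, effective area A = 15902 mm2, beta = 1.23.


w = 0.011 * beta * fs * (dc * A)^(1/3) / 1000
= 0.011 * 1.23 * 216 * (53 * 15902)^(1/3) / 1000
= 0.276 mm

0.276


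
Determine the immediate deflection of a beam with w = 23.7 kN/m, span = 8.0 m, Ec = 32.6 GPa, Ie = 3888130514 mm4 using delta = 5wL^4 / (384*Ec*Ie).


Convert: L = 8.0 m = 8000 mm, Ec = 32.6 GPa = 32600 MPa
delta = 5 * 23.7 * 8000^4 / (384 * 32600 * 3888130514)
= 9.97 mm

9.97


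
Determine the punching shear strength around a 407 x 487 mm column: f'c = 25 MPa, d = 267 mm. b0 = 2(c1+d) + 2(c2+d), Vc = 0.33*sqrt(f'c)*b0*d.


b0 = 2*(407 + 267) + 2*(487 + 267) = 2856 mm
Vc = 0.33 * sqrt(25) * 2856 * 267 / 1000
= 1258.21 kN

1258.21


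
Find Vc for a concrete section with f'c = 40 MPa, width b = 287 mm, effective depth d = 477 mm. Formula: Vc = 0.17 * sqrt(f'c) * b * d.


Vc = 0.17 * sqrt(40) * 287 * 477 / 1000
= 147.19 kN

147.19


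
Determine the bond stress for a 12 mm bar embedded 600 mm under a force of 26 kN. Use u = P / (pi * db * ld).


u = P / (pi * db * ld)
= 26 * 1000 / (pi * 12 * 600)
= 1.149 MPa

1.149


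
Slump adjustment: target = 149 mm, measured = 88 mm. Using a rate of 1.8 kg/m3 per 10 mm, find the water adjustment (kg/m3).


Difference = 149 - 88 = 61 mm
Water adjustment = 61 * 1.8 / 10 = 11.0 kg/m3

11.0


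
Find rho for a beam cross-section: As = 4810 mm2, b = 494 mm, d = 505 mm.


rho = As / (b * d)
= 4810 / (494 * 505)
= 0.0193

0.0193


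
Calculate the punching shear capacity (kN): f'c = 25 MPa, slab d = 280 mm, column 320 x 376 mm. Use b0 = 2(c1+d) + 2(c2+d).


b0 = 2*(320 + 280) + 2*(376 + 280) = 2512 mm
Vc = 0.33 * sqrt(25) * 2512 * 280 / 1000
= 1160.54 kN

1160.54


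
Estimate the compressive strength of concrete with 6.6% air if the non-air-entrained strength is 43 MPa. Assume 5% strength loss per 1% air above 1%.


Strength loss = (6.6 - 1) * 5 = 28.0%
f'c = 43 * (1 - 28.0/100)
= 30.96 MPa

30.96


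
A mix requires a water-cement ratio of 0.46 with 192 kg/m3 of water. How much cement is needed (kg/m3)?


Cement = water / (w/c)
= 192 / 0.46
= 417.4 kg/m3

417.4


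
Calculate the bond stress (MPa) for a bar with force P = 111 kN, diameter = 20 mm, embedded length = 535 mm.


u = P / (pi * db * ld)
= 111 * 1000 / (pi * 20 * 535)
= 3.302 MPa

3.302


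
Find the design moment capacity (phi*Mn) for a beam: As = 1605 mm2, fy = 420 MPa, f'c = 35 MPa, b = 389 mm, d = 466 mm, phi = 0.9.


a = As * fy / (0.85 * f'c * b)
= 1605 * 420 / (0.85 * 35 * 389)
= 58.2489 mm
Mn = As * fy * (d - a/2) / 10^6
= 294.4978 kN-m
phi*Mn = 0.9 * 294.4978 = 265.05 kN-m

265.05


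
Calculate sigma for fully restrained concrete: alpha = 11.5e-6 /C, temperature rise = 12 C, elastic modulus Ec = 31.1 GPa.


sigma = alpha * dT * Ec
= 11.5e-6 * 12 * 31.1 * 1000
= 4.292 MPa

4.292


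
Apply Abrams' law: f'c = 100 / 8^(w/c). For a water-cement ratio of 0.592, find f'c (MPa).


f'c = 100 / 8^0.592
= 100 / 3.425
= 29.2 MPa

29.2


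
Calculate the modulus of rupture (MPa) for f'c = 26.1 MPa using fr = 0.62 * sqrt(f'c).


fr = 0.62 * sqrt(26.1)
= 3.167 MPa

3.167


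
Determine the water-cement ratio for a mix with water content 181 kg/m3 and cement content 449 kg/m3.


w/c = water / cement
w/c = 181 / 449 = 0.403

0.403


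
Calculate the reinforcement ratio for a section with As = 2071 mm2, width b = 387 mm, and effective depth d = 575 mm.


rho = As / (b * d)
= 2071 / (387 * 575)
= 0.0093

0.0093


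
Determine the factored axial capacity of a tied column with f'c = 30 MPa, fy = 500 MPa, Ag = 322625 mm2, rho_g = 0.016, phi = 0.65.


Ast = rho * Ag = 0.016 * 322625 = 5162 mm2
phi*Pn = 0.65 * 0.80 * (0.85 * 30 * (322625 - 5162) + 500 * 5162) / 1000
= 5551.68 kN

5551.68


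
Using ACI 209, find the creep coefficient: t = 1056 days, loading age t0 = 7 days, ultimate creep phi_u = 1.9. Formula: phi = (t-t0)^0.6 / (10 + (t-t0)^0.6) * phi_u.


dt = 1056 - 7 = 1049
phi = 1049^0.6 / (10 + 1049^0.6) * 1.9
= 1.646

1.646


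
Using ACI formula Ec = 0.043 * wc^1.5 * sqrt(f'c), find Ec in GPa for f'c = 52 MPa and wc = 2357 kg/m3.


Ec = 0.043 * 2357^1.5 * sqrt(52) / 1000
= 35.48 GPa

35.48


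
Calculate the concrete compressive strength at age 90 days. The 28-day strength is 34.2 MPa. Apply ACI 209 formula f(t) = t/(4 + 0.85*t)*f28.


f(90) = 90 / (4 + 0.85 * 90) * 34.2
= 90 / 80.5 * 34.2
= 38.24 MPa

38.24


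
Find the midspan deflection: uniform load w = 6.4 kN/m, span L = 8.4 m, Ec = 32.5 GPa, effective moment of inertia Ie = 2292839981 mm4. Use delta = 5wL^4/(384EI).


Convert: L = 8.4 m = 8400 mm, Ec = 32.5 GPa = 32500 MPa
delta = 5 * 6.4 * 8400^4 / (384 * 32500 * 2292839981)
= 5.57 mm

5.57


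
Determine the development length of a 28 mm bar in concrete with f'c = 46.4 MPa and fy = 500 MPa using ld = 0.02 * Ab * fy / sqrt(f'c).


Ab = pi * 28^2 / 4 = 615.752 mm2
ld = 0.02 * 615.752 * 500 / sqrt(46.4)
= 904.0 mm

904.0


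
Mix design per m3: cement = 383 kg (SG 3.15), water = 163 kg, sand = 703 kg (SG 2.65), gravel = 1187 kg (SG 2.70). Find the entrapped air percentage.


Vol cement = 383 / (3.15 * 1000) = 0.121587 m3
Vol water = 163 / 1000 = 0.163 m3
Vol sand = 703 / (2.65 * 1000) = 0.265283 m3
Vol gravel = 1187 / (2.70 * 1000) = 0.43963 m3
Total solid + water volume = 0.9895 m3
Air = (1 - 0.9895) * 100 = 1.05%

1.05


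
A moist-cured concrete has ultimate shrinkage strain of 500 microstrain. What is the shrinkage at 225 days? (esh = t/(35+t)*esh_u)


esh(225) = 225 / (35 + 225) * 500
= 225 / 260 * 500
= 432.7 microstrain

432.7


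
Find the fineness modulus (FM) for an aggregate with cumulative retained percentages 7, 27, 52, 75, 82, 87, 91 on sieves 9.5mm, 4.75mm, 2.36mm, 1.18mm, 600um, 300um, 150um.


FM = sum(cumulative % retained) / 100
= 421 / 100
= 4.21

4.21


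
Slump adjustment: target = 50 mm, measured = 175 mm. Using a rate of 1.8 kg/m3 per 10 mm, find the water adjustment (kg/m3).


Difference = 50 - 175 = -125 mm
Water adjustment = -125 * 1.8 / 10 = -22.5 kg/m3

-22.5


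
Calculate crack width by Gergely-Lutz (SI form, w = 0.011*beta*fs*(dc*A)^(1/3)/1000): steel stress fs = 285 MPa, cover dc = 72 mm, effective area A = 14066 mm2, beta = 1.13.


w = 0.011 * beta * fs * (dc * A)^(1/3) / 1000
= 0.011 * 1.13 * 285 * (72 * 14066)^(1/3) / 1000
= 0.356 mm

0.356


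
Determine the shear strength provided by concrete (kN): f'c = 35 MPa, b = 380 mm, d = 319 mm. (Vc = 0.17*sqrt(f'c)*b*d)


Vc = 0.17 * sqrt(35) * 380 * 319 / 1000
= 121.92 kN

121.92


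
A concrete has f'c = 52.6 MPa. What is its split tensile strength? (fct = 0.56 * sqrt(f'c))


fct = 0.56 * sqrt(52.6)
= 0.56 * 7.253
= 4.061 MPa

4.061


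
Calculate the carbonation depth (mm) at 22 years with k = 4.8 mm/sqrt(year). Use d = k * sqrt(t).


depth = k * sqrt(t)
= 4.8 * sqrt(22)
= 22.51 mm

22.51


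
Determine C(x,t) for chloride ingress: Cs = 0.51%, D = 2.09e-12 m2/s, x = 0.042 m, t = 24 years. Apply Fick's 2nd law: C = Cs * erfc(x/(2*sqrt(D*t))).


t_seconds = 24 * 365.25 * 24 * 3600 = 757382400.0 s
arg = 0.042 / (2 * sqrt(2.09e-12 * 757382400.0))
= 0.5278
erfc(0.5278) = 0.4554
C = 0.51 * 0.4554 = 0.2323%

0.2323


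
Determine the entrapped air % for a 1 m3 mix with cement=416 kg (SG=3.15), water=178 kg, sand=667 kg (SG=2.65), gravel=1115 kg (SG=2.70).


Vol cement = 416 / (3.15 * 1000) = 0.132063 m3
Vol water = 178 / 1000 = 0.178 m3
Vol sand = 667 / (2.65 * 1000) = 0.251698 m3
Vol gravel = 1115 / (2.70 * 1000) = 0.412963 m3
Total solid + water volume = 0.974725 m3
Air = (1 - 0.974725) * 100 = 2.53%

2.53


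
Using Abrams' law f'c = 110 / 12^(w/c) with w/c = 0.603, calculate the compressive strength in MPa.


f'c = 110 / 12^0.603
= 110 / 4.475
= 24.58 MPa

24.58


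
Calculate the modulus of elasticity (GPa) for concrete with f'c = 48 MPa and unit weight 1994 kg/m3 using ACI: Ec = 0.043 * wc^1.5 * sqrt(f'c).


Ec = 0.043 * 1994^1.5 * sqrt(48) / 1000
= 26.53 GPa

26.53


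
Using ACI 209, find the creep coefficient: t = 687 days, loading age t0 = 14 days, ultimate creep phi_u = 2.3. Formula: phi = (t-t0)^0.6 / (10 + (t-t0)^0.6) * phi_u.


dt = 687 - 14 = 673
phi = 673^0.6 / (10 + 673^0.6) * 2.3
= 1.915

1.915


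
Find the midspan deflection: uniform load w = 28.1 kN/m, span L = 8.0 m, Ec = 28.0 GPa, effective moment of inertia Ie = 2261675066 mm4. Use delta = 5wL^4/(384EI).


Convert: L = 8.0 m = 8000 mm, Ec = 28.0 GPa = 28000 MPa
delta = 5 * 28.1 * 8000^4 / (384 * 28000 * 2261675066)
= 23.67 mm

23.67


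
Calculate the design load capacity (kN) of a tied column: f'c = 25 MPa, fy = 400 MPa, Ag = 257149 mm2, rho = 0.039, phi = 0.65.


Ast = rho * Ag = 0.039 * 257149 = 10028.811 mm2
phi*Pn = 0.65 * 0.80 * (0.85 * 25 * (257149 - 10028.811) + 400 * 10028.811) / 1000
= 4816.67 kN

4816.67


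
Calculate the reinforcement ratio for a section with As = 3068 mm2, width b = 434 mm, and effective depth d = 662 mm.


rho = As / (b * d)
= 3068 / (434 * 662)
= 0.0107

0.0107


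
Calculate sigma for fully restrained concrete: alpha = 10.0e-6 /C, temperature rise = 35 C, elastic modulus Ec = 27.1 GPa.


sigma = alpha * dT * Ec
= 10.0e-6 * 35 * 27.1 * 1000
= 9.485 MPa

9.485


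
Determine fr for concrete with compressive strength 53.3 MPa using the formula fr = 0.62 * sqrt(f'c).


fr = 0.62 * sqrt(53.3)
= 4.526 MPa

4.526


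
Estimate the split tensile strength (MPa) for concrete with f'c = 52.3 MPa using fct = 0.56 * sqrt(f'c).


fct = 0.56 * sqrt(52.3)
= 0.56 * 7.232
= 4.05 MPa

4.05


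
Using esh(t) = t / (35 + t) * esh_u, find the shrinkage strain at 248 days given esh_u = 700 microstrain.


esh(248) = 248 / (35 + 248) * 700
= 248 / 283 * 700
= 613.4 microstrain

613.4


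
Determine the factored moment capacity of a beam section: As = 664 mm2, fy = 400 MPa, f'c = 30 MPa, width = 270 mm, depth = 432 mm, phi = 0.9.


a = As * fy / (0.85 * f'c * b)
= 664 * 400 / (0.85 * 30 * 270)
= 38.5766 mm
Mn = As * fy * (d - a/2) / 10^6
= 109.6162 kN-m
phi*Mn = 0.9 * 109.6162 = 98.65 kN-m

98.65


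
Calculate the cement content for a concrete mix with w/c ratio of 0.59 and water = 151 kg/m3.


Cement = water / (w/c)
= 151 / 0.59
= 255.9 kg/m3

255.9


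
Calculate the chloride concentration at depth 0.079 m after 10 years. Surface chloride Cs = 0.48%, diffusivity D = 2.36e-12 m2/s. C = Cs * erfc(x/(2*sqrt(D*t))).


t_seconds = 10 * 365.25 * 24 * 3600 = 315576000.0 s
arg = 0.079 / (2 * sqrt(2.36e-12 * 315576000.0))
= 1.4474
erfc(1.4474) = 0.0407
C = 0.48 * 0.0407 = 0.0195%

0.0195


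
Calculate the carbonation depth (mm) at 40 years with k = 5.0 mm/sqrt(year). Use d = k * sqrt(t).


depth = k * sqrt(t)
= 5.0 * sqrt(40)
= 31.62 mm

31.62


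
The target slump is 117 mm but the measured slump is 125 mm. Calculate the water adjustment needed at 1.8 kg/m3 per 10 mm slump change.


Difference = 117 - 125 = -8 mm
Water adjustment = -8 * 1.8 / 10 = -1.4 kg/m3

-1.4


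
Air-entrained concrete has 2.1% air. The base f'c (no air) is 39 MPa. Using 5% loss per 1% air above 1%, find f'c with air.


Strength loss = (2.1 - 1) * 5 = 5.5%
f'c = 39 * (1 - 5.5/100)
= 36.85 MPa

36.85


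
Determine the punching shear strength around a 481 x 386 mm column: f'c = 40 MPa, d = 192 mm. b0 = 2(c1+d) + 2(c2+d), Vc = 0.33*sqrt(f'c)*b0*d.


b0 = 2*(481 + 192) + 2*(386 + 192) = 2502 mm
Vc = 0.33 * sqrt(40) * 2502 * 192 / 1000
= 1002.61 kN

1002.61


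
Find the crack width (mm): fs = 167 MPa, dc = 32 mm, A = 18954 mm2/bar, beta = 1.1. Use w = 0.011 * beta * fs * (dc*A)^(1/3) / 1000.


w = 0.011 * beta * fs * (dc * A)^(1/3) / 1000
= 0.011 * 1.1 * 167 * (32 * 18954)^(1/3) / 1000
= 0.171 mm

0.171
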